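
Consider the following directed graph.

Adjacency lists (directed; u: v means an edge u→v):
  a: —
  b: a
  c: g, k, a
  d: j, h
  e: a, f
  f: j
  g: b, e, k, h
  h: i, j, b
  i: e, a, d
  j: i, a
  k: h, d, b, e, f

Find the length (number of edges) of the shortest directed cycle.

3

For each vertex v, BFS finds the shortest path from v back to v.
The shortest such closed walk is h → i → d → h, length 3.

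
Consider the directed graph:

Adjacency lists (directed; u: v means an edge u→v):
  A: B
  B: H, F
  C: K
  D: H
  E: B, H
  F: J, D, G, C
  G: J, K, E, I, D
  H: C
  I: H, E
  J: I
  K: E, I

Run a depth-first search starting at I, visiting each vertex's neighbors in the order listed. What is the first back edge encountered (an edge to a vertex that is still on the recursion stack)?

B→H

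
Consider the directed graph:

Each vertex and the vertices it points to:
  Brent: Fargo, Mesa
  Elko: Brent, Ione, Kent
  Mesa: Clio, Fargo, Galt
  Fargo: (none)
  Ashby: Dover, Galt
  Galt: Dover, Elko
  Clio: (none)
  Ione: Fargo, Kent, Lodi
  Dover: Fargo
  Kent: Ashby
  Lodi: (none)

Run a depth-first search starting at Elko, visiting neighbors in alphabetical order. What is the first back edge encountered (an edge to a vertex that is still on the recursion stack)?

Galt→Elko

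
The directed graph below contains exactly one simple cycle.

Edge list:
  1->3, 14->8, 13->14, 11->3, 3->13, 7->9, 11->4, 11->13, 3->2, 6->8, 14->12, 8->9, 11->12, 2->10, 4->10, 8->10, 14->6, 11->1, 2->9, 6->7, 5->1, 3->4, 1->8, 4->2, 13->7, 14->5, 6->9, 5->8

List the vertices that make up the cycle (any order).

1, 3, 5, 13, 14

DFS with gray/black marking from 3:
3 gray
  4 gray
    10 gray
    10 black
    2 gray
      9 gray
      9 black
      2→10: 10 black — skip
    2 black
  4 black
  3→2: 2 black — skip
  13 gray
    14 gray
      12 gray
      12 black
      8 gray
        8→9: 9 black — skip
        8→10: 10 black — skip
      8 black
      5 gray
        1 gray
          1→3: 3 is gray → back edge
Back edge closes the cycle 3 → 13 → 14 → 5 → 1 → 3; its vertices are {1, 3, 5, 13, 14}.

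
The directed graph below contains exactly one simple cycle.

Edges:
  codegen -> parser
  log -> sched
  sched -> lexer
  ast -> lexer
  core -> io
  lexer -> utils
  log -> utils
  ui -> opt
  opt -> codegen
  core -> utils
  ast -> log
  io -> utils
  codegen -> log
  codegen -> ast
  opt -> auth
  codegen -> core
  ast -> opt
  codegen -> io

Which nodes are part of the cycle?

ast, opt, codegen

DFS with gray/black marking from opt:
opt gray
  codegen gray
    io gray
      utils gray
      utils black
    io black
    core gray
      core→utils: utils black — skip
      core→io: io black — skip
    core black
    log gray
      sched gray
        lexer gray
          lexer→utils: utils black — skip
        lexer black
      sched black
      log→utils: utils black — skip
    log black
    ast gray
      ast→lexer: lexer black — skip
      ast→opt: opt is gray → back edge
Back edge closes the cycle opt → codegen → ast → opt; its vertices are {ast, opt, codegen}.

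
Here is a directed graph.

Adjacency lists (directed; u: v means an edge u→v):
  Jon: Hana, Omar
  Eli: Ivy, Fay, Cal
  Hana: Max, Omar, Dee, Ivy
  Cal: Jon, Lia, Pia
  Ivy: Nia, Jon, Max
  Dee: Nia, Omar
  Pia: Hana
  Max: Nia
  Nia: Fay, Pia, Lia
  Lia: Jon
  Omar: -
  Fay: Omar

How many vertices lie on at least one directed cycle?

8

A vertex is on a directed cycle iff it belongs to a strongly connected component of size ≥ 2 (or has a self-loop).
The vertices on cycles are {Dee, Ivy, Jon, Lia, Max, Nia, Pia, Hana} — 8 in total.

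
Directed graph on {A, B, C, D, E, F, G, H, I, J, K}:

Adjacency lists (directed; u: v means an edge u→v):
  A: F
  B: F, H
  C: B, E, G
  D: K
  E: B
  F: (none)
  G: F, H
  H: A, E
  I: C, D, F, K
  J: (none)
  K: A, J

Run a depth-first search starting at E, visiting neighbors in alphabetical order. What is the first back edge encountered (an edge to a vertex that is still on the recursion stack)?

DFS from E (visiting neighbors in alphabetical order); mark gray on enter, black on exit:
E gray
  B gray
    F gray
    F black
    H gray
      A gray
        A→F: F black — skip
      A black
      H→E: E is gray → back edge
First back edge: H → E.

H→E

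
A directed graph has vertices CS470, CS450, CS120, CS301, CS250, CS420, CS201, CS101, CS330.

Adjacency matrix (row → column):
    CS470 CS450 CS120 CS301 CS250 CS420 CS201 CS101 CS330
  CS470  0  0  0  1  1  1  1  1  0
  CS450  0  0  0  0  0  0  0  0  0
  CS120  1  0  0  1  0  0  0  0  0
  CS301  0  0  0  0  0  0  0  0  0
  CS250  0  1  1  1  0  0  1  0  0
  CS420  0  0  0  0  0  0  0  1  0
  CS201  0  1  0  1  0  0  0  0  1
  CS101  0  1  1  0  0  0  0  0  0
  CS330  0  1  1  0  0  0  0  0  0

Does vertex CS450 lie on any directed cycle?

CS450 lies on a cycle iff there is a path from CS450 back to itself.
Exploring from CS450, it never reaches itself; equivalently, its strongly connected component is a singleton.

No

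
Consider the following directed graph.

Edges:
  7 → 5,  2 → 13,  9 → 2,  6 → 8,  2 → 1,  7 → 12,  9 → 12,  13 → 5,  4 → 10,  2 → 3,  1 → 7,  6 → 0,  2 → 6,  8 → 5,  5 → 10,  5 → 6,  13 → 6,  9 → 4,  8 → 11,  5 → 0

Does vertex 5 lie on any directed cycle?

Yes

5 is on a cycle iff 5 can reach itself via ≥1 edge.
5 → 6 → 8 → 5 — yes.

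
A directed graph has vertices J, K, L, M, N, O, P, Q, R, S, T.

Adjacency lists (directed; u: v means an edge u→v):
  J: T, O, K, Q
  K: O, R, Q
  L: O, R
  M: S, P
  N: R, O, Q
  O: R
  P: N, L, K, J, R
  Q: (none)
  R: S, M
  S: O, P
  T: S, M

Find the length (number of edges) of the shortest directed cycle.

3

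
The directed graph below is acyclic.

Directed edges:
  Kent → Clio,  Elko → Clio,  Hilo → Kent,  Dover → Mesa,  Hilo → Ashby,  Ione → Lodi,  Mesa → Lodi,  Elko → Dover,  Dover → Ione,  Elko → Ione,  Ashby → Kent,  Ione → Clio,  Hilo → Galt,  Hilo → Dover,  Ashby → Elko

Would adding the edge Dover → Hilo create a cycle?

Adding Dover→Hilo creates a cycle iff Hilo can already reach Dover.
Path from Hilo: Hilo → Dover.
So Hilo → … → Dover → Hilo is a cycle.

Yes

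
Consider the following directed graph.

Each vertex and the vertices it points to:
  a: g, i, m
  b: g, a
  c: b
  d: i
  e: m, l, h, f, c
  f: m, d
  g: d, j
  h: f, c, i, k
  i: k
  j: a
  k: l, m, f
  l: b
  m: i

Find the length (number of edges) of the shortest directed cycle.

3

For each vertex v, BFS finds the shortest path from v back to v.
The shortest such closed walk is k → m → i → k, length 3.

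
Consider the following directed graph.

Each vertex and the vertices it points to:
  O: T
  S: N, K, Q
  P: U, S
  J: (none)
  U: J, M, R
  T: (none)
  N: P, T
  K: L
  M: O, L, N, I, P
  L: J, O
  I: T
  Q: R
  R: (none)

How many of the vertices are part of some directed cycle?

A vertex is on a directed cycle iff it belongs to a strongly connected component of size ≥ 2 (or has a self-loop).
The vertices on cycles are {M, N, P, S, U} — 5 in total.

5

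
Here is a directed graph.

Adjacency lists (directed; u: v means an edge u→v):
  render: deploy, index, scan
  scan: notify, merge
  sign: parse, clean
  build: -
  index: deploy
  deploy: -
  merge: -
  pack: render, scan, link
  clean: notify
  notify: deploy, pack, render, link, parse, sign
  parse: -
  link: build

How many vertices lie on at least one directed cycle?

6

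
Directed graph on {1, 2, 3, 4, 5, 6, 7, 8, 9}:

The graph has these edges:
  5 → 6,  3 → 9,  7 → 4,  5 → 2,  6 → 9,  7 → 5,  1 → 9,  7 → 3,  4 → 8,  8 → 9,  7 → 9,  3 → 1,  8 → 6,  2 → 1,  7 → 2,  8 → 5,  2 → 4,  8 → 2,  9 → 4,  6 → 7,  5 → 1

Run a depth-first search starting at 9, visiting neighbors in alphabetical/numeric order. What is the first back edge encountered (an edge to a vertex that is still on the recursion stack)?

DFS from 9 (visiting neighbors in alphabetical/numeric order); mark gray on enter, black on exit:
9 gray
  4 gray
    8 gray
      2 gray
        1 gray
          1→9: 9 is gray → back edge
First back edge: 1 → 9.

1→9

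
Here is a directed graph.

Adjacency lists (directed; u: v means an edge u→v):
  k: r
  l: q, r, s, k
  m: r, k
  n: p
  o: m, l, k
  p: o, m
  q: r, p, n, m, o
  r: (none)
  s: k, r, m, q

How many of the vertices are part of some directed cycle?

6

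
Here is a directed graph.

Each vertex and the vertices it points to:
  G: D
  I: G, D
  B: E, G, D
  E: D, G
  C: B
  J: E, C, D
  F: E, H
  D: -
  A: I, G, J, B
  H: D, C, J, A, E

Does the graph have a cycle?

No

DFS with white/gray/black marking, starting from A:
A gray
  I gray
    G gray
      D gray
      D black
    G black
    I→D: D black — skip
  I black
  A→G: G black — skip
  J gray
    E gray
      E→D: D black — skip
      E→G: G black — skip
    E black
    C gray
      B gray
        B→E: E black — skip
        B→G: G black — skip
        B→D: D black — skip
      B black
    C black
    J→D: D black — skip
  J black
  A→B: B black — skip
A black
F gray
  F→E: E black — skip
  H gray
    H→D: D black — skip
    H→C: C black — skip
    H→J: J black — skip
    H→A: A black — skip
    H→E: E black — skip
  H black
F black
Every edge goes to a white or black vertex — no back edge, so the graph is acyclic.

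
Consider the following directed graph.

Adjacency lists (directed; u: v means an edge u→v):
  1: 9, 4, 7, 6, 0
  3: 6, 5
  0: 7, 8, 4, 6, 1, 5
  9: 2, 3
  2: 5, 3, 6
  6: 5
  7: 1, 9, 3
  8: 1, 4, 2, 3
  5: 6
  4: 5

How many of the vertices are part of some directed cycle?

A vertex is on a directed cycle iff it belongs to a strongly connected component of size ≥ 2 (or has a self-loop).
The vertices on cycles are {0, 1, 5, 6, 7, 8} — 6 in total.

6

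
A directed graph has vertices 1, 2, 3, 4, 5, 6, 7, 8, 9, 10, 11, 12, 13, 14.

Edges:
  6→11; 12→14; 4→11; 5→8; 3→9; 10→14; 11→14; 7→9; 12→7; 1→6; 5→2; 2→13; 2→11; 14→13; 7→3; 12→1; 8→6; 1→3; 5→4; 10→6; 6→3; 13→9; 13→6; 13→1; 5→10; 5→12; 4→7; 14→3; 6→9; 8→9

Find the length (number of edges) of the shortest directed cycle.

For each vertex v, BFS finds the shortest path from v back to v.
The shortest such closed walk is 13 → 6 → 11 → 14 → 13, length 4.

4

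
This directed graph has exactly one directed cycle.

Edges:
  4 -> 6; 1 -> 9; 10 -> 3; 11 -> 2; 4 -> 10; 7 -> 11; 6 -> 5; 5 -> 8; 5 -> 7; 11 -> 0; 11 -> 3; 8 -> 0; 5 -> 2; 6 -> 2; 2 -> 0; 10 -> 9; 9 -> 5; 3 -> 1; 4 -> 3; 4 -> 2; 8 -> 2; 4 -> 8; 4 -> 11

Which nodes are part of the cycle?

1, 3, 5, 7, 9, 11

DFS with gray/black marking from 3:
3 gray
  1 gray
    9 gray
      5 gray
        8 gray
          2 gray
            0 gray
            0 black
          2 black
          8→0: 0 black — skip
        8 black
        5→2: 2 black — skip
        7 gray
          11 gray
            11→0: 0 black — skip
            11→3: 3 is gray → back edge
Back edge closes the cycle 3 → 1 → 9 → 5 → 7 → 11 → 3; its vertices are {1, 3, 5, 7, 9, 11}.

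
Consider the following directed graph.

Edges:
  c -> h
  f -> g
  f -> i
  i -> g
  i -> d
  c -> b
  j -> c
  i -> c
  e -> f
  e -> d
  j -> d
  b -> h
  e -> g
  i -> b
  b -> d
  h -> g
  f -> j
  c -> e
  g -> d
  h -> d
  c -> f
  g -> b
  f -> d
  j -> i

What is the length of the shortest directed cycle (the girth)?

3

For each vertex v, BFS finds the shortest path from v back to v.
The shortest such closed walk is c → f → i → c, length 3.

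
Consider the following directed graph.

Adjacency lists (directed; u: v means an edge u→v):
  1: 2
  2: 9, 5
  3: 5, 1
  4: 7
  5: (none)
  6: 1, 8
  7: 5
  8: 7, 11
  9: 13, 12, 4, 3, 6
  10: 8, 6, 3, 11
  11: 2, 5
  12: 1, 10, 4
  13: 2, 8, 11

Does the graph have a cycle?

DFS with white/gray/black marking, starting from 2:
2 gray
  9 gray
    13 gray
      13→2: 2 is gray → back edge
Back edge found, so a cycle exists: 2 → 9 → 13 → 2.

Yes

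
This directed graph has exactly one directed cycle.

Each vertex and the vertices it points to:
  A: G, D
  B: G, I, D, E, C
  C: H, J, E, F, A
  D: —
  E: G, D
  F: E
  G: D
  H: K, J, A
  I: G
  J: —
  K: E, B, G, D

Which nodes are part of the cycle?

B, C, H, K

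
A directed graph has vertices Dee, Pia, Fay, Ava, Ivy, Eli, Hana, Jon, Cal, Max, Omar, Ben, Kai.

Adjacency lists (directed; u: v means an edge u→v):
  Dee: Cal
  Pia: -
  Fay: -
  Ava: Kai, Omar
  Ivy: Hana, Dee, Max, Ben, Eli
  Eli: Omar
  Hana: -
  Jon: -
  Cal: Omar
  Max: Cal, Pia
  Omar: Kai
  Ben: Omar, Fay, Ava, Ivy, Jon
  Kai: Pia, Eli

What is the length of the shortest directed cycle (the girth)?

2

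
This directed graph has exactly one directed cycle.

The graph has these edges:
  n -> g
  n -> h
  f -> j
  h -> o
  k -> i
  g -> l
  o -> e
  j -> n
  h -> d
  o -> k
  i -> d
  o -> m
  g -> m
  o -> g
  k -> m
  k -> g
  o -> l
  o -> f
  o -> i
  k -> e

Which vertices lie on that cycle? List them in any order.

DFS with gray/black marking from n:
n gray
  h gray
    d gray
    d black
    o gray
      k gray
        m gray
        m black
        g gray
          g→m: m black — skip
          l gray
          l black
        g black
        e gray
        e black
        i gray
          i→d: d black — skip
        i black
      k black
      o→i: i black — skip
      o→g: g black — skip
      o→l: l black — skip
      f gray
        j gray
          j→n: n is gray → back edge
Back edge closes the cycle n → h → o → f → j → n; its vertices are {f, h, j, n, o}.

f, h, j, n, o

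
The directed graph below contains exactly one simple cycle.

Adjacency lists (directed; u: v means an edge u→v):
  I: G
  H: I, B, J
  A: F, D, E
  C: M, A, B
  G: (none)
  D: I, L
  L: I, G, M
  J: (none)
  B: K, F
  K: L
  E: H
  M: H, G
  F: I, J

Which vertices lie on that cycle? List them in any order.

B, H, K, L, M

DFS with gray/black marking from M:
M gray
  H gray
    I gray
      G gray
      G black
    I black
    B gray
      K gray
        L gray
          L→I: I black — skip
          L→G: G black — skip
          L→M: M is gray → back edge
Back edge closes the cycle M → H → B → K → L → M; its vertices are {B, H, K, L, M}.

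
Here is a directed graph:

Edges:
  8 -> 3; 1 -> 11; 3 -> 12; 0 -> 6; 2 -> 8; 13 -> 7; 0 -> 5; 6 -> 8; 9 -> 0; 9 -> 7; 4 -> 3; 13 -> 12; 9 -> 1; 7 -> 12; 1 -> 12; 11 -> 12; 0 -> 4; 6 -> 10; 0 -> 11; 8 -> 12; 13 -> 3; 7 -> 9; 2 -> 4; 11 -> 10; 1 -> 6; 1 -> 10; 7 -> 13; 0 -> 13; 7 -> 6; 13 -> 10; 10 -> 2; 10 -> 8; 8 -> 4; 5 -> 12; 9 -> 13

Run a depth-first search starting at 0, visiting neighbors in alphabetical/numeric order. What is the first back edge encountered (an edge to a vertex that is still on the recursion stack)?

9->0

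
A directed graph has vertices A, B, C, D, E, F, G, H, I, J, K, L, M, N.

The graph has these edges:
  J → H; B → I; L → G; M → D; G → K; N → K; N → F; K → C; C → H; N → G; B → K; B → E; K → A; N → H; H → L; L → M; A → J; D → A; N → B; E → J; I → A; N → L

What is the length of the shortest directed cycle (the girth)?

For each vertex v, BFS finds the shortest path from v back to v.
The shortest such closed walk is L → G → K → C → H → L, length 5.

5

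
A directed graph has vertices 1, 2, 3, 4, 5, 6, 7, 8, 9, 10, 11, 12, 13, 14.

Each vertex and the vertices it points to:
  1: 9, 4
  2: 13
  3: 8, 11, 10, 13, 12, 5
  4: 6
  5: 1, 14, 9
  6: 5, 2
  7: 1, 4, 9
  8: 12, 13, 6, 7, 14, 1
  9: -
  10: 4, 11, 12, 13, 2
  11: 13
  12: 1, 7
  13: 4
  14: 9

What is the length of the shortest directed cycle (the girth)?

4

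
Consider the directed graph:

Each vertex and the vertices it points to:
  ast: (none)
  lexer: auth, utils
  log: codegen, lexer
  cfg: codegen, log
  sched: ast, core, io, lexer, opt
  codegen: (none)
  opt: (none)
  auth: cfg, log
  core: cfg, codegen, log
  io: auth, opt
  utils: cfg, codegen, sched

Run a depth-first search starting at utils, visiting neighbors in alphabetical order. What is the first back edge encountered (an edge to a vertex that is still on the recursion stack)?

auth->cfg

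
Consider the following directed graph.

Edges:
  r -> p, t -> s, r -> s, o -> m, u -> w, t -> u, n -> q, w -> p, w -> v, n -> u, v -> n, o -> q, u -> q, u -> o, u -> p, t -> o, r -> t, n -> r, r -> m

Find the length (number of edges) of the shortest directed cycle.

4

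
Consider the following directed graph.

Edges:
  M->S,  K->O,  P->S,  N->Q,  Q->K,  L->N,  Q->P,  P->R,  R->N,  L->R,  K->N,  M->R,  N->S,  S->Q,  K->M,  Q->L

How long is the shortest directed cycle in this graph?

For each vertex v, BFS finds the shortest path from v back to v.
The shortest such closed walk is Q → K → N → Q, length 3.

3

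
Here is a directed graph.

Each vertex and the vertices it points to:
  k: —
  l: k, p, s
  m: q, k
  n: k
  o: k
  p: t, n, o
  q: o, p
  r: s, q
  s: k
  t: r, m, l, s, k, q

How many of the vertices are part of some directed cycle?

6

A vertex is on a directed cycle iff it belongs to a strongly connected component of size ≥ 2 (or has a self-loop).
The vertices on cycles are {l, m, p, q, r, t} — 6 in total.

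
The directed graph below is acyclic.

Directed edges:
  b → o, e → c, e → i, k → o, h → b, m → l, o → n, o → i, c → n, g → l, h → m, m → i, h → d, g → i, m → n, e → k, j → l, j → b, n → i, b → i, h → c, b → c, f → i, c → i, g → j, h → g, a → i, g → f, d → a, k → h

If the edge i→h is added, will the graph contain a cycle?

Yes

Adding i→h creates a cycle iff h can already reach i.
Path from h: h → g → i.
So h → … → i → h is a cycle.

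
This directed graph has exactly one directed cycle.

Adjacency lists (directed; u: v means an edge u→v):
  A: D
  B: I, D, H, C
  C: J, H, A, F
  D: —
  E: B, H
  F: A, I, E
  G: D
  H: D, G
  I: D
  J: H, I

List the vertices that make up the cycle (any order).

B, C, E, F

DFS with gray/black marking from C:
C gray
  J gray
    H gray
      D gray
      D black
      G gray
        G→D: D black — skip
      G black
    H black
    I gray
      I→D: D black — skip
    I black
  J black
  C→H: H black — skip
  A gray
    A→D: D black — skip
  A black
  F gray
    F→A: A black — skip
    F→I: I black — skip
    E gray
      B gray
        B→I: I black — skip
        B→D: D black — skip
        B→H: H black — skip
        B→C: C is gray → back edge
Back edge closes the cycle C → F → E → B → C; its vertices are {B, C, E, F}.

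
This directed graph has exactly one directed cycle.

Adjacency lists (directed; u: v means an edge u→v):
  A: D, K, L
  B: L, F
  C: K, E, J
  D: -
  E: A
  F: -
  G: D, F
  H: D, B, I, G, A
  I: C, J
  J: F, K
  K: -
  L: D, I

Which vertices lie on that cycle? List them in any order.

DFS with gray/black marking from I:
I gray
  C gray
    K gray
    K black
    E gray
      A gray
        D gray
        D black
        A→K: K black — skip
        L gray
          L→D: D black — skip
          L→I: I is gray → back edge
Back edge closes the cycle I → C → E → A → L → I; its vertices are {A, C, E, I, L}.

A, C, E, I, L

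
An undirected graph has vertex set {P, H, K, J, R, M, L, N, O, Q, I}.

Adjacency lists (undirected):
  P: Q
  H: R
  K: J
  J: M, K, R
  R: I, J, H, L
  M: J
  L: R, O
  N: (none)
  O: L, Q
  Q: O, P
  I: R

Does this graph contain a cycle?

DFS, tracking each vertex's parent; an edge to a visited non-parent vertex closes a cycle.
Start from R:
visit R (parent –)
  visit I (parent R)
    I–R: parent, skip
  visit J (parent R)
    visit M (parent J)
      M–J: parent, skip
    visit K (parent J)
      K–J: parent, skip
    J–R: parent, skip
  visit H (parent R)
    H–R: parent, skip
  visit L (parent R)
    L–R: parent, skip
    visit O (parent L)
      O–L: parent, skip
      visit Q (parent O)
        Q–O: parent, skip
        visit P (parent Q)
          P–Q: parent, skip
visit N (parent –)
No non-parent visited neighbor found — the graph is a forest.

No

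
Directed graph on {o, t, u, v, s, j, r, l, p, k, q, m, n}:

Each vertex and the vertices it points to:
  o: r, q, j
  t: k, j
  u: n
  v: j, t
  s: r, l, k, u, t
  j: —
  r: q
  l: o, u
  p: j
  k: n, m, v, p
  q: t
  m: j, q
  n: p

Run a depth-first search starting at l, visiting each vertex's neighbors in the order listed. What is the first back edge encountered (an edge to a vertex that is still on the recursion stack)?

DFS from l (visiting each vertex's neighbors in the order listed); mark gray on enter, black on exit:
l gray
  o gray
    r gray
      q gray
        t gray
          k gray
            n gray
              p gray
                j gray
                j black
              p black
            n black
            m gray
              m→j: j black — skip
              m→q: q is gray → back edge
First back edge: m → q.

m→q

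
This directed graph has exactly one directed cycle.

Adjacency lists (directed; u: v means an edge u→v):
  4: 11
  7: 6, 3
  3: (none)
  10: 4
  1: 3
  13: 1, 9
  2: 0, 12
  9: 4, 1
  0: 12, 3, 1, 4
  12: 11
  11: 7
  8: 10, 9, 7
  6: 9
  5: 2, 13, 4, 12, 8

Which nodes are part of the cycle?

4, 6, 7, 9, 11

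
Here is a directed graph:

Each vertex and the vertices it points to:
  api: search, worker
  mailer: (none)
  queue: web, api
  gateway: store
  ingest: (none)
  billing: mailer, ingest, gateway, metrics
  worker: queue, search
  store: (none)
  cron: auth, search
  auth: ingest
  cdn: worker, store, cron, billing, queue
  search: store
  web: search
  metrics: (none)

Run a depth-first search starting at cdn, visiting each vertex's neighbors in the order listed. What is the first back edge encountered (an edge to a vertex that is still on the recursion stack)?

api→worker

DFS from cdn (visiting each vertex's neighbors in the order listed); mark gray on enter, black on exit:
cdn gray
  worker gray
    queue gray
      web gray
        search gray
          store gray
          store black
        search black
      web black
      api gray
        api→search: search black — skip
        api→worker: worker is gray → back edge
First back edge: api → worker.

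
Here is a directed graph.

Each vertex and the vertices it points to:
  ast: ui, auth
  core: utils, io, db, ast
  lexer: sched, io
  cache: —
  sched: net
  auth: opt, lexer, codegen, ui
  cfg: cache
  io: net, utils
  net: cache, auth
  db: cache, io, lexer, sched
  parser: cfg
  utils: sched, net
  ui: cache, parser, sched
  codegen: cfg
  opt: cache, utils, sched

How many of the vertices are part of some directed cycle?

8

A vertex is on a directed cycle iff it belongs to a strongly connected component of size ≥ 2 (or has a self-loop).
The vertices on cycles are {io, ui, net, opt, auth, lexer, sched, utils} — 8 in total.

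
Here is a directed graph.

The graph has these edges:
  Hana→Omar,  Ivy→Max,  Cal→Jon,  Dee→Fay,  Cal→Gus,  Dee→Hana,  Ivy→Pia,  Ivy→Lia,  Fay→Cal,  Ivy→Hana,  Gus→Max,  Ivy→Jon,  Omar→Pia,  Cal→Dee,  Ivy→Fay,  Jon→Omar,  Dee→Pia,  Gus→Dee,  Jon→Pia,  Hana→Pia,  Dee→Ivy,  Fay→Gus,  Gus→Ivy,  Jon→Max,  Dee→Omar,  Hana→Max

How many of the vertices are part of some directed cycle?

5

A vertex is on a directed cycle iff it belongs to a strongly connected component of size ≥ 2 (or has a self-loop).
The vertices on cycles are {Cal, Dee, Fay, Gus, Ivy} — 5 in total.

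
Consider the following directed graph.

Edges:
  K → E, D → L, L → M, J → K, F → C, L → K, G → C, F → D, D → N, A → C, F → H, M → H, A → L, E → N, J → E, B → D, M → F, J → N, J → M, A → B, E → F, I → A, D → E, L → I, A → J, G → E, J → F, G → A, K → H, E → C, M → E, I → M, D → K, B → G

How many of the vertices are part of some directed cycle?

11

A vertex is on a directed cycle iff it belongs to a strongly connected component of size ≥ 2 (or has a self-loop).
The vertices on cycles are {A, B, D, E, F, G, I, J, K, L, M} — 11 in total.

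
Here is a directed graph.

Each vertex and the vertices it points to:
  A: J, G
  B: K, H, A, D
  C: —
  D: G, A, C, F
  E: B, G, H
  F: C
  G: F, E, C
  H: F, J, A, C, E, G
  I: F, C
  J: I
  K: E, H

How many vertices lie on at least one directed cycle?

7

A vertex is on a directed cycle iff it belongs to a strongly connected component of size ≥ 2 (or has a self-loop).
The vertices on cycles are {A, B, D, E, G, H, K} — 7 in total.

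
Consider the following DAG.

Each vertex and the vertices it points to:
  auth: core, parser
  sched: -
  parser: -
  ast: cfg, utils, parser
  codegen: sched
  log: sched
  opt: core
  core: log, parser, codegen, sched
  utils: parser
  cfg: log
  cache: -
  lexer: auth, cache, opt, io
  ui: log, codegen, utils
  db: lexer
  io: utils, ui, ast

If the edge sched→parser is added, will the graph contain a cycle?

No

Adding sched→parser creates a cycle iff parser can already reach sched.
Explore from parser: no path reaches sched. The graph stays acyclic.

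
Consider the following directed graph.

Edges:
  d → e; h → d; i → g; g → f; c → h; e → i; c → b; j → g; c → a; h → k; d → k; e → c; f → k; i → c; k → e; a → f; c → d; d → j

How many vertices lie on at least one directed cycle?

10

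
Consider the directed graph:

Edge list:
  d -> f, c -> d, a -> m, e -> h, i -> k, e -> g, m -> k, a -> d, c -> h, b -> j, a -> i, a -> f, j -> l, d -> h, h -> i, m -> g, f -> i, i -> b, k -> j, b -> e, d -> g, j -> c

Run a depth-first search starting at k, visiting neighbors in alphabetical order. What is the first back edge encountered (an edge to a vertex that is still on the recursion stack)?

DFS from k (visiting neighbors in alphabetical order); mark gray on enter, black on exit:
k gray
  j gray
    c gray
      d gray
        f gray
          i gray
            b gray
              e gray
                g gray
                g black
                h gray
                  h→i: i is gray → back edge
First back edge: h → i.

h->i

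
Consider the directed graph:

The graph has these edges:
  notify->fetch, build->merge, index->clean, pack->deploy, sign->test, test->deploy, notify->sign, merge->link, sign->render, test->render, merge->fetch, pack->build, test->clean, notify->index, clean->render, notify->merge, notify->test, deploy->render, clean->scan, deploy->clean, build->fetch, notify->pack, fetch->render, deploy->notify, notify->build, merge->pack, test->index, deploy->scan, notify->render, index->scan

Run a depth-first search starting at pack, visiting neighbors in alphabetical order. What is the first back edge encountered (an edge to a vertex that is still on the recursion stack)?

merge->pack

DFS from pack (visiting neighbors in alphabetical order); mark gray on enter, black on exit:
pack gray
  build gray
    fetch gray
      render gray
      render black
    fetch black
    merge gray
      merge→fetch: fetch black — skip
      link gray
      link black
      merge→pack: pack is gray → back edge
First back edge: merge → pack.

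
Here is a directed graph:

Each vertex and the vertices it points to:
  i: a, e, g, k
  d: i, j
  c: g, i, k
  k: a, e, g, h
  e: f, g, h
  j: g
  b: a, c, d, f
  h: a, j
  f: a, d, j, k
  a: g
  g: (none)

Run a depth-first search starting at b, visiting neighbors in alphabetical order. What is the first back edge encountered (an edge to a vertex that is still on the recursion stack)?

d->i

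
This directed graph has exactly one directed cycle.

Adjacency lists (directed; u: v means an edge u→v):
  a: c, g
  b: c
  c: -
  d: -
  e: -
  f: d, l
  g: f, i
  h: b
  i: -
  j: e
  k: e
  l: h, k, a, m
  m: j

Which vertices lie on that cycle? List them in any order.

DFS with gray/black marking from l:
l gray
  h gray
    b gray
      c gray
      c black
    b black
  h black
  k gray
    e gray
    e black
  k black
  a gray
    a→c: c black — skip
    g gray
      f gray
        d gray
        d black
        f→l: l is gray → back edge
Back edge closes the cycle l → a → g → f → l; its vertices are {a, f, g, l}.

a, f, g, l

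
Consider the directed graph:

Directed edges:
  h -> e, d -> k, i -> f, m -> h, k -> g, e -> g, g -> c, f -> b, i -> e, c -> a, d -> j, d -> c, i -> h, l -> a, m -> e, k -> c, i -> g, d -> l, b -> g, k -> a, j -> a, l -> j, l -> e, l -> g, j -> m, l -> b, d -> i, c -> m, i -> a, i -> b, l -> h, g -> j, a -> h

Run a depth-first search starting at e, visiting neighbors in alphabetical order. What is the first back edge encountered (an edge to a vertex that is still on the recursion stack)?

h->e

DFS from e (visiting neighbors in alphabetical order); mark gray on enter, black on exit:
e gray
  g gray
    c gray
      a gray
        h gray
          h→e: e is gray → back edge
First back edge: h → e.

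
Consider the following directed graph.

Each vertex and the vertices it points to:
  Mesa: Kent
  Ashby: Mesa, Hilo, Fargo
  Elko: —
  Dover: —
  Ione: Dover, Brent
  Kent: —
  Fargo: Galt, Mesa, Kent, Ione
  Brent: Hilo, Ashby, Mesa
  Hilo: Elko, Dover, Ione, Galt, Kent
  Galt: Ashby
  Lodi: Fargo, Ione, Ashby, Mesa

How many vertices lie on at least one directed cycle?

6

A vertex is on a directed cycle iff it belongs to a strongly connected component of size ≥ 2 (or has a self-loop).
The vertices on cycles are {Galt, Hilo, Ione, Ashby, Brent, Fargo} — 6 in total.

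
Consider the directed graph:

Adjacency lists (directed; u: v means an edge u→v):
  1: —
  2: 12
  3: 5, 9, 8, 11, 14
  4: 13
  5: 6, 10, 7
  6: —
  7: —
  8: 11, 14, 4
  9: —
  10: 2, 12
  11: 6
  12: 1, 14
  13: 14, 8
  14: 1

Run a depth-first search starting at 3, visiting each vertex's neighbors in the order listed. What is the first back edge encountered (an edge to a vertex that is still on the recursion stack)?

13→8

DFS from 3 (visiting each vertex's neighbors in the order listed); mark gray on enter, black on exit:
3 gray
  5 gray
    6 gray
    6 black
    10 gray
      2 gray
        12 gray
          1 gray
          1 black
          14 gray
            14→1: 1 black — skip
          14 black
        12 black
      2 black
      10→12: 12 black — skip
    10 black
    7 gray
    7 black
  5 black
  9 gray
  9 black
  8 gray
    11 gray
      11→6: 6 black — skip
    11 black
    8→14: 14 black — skip
    4 gray
      13 gray
        13→14: 14 black — skip
        13→8: 8 is gray → back edge
First back edge: 13 → 8.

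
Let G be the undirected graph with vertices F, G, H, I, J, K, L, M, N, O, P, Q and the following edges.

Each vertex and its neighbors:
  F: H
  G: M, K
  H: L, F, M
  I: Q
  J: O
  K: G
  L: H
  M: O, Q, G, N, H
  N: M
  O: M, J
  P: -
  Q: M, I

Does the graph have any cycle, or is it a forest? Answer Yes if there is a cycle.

DFS, tracking each vertex's parent; an edge to a visited non-parent vertex closes a cycle.
Start from L:
visit L (parent –)
  visit H (parent L)
    H–L: parent, skip
    visit F (parent H)
      F–H: parent, skip
    visit M (parent H)
      visit O (parent M)
        O–M: parent, skip
        visit J (parent O)
          J–O: parent, skip
      visit Q (parent M)
        Q–M: parent, skip
        visit I (parent Q)
          I–Q: parent, skip
      visit G (parent M)
        G–M: parent, skip
        visit K (parent G)
          K–G: parent, skip
      visit N (parent M)
        N–M: parent, skip
      M–H: parent, skip
visit P (parent –)
No non-parent visited neighbor found — the graph is a forest.

No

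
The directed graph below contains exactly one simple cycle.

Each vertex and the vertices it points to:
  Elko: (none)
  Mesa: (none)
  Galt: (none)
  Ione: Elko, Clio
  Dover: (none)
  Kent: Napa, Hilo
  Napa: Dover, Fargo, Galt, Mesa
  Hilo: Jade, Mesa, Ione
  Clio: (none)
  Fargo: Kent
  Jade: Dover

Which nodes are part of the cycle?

Kent, Napa, Fargo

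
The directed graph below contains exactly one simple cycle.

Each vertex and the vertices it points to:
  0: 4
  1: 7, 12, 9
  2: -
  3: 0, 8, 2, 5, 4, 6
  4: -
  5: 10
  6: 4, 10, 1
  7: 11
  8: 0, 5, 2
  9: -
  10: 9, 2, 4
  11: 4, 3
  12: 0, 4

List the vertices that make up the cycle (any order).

1, 3, 6, 7, 11

DFS with gray/black marking from 3:
3 gray
  0 gray
    4 gray
    4 black
  0 black
  8 gray
    8→0: 0 black — skip
    5 gray
      10 gray
        9 gray
        9 black
        2 gray
        2 black
        10→4: 4 black — skip
      10 black
    5 black
    8→2: 2 black — skip
  8 black
  3→2: 2 black — skip
  3→5: 5 black — skip
  3→4: 4 black — skip
  6 gray
    6→4: 4 black — skip
    6→10: 10 black — skip
    1 gray
      7 gray
        11 gray
          11→4: 4 black — skip
          11→3: 3 is gray → back edge
Back edge closes the cycle 3 → 6 → 1 → 7 → 11 → 3; its vertices are {1, 3, 6, 7, 11}.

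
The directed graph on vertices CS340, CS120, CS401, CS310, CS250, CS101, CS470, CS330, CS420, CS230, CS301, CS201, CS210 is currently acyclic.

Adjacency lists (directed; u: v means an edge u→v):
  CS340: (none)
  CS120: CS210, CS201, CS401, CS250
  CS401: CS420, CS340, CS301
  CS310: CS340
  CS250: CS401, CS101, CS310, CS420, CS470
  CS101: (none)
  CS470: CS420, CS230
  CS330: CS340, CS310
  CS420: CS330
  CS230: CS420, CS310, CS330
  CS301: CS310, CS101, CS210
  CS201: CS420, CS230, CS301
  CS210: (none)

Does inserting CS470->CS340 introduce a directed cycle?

Adding CS470→CS340 creates a cycle iff CS340 can already reach CS470.
Explore from CS340: no path reaches CS470. The graph stays acyclic.

No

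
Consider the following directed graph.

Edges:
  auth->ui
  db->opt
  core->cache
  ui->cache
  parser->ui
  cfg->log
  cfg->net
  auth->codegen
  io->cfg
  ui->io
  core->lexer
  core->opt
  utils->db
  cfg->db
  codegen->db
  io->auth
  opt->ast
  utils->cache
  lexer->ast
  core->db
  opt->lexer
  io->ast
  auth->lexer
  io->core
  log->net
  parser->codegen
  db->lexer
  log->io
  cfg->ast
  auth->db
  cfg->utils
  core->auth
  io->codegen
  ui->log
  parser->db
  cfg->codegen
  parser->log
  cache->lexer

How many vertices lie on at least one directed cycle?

A vertex is on a directed cycle iff it belongs to a strongly connected component of size ≥ 2 (or has a self-loop).
The vertices on cycles are {io, ui, cfg, log, auth, core} — 6 in total.

6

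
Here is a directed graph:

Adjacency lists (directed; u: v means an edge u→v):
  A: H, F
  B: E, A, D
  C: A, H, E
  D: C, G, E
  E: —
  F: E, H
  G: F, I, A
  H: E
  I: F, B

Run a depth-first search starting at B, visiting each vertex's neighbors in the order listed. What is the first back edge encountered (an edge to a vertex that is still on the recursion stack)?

I->B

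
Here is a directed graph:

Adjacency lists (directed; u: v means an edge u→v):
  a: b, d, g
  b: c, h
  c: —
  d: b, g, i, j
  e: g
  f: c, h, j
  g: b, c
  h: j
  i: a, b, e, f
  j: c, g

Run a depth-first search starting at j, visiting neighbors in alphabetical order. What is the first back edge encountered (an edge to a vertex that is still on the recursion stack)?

DFS from j (visiting neighbors in alphabetical order); mark gray on enter, black on exit:
j gray
  c gray
  c black
  g gray
    b gray
      b→c: c black — skip
      h gray
        h→j: j is gray → back edge
First back edge: h → j.

h->j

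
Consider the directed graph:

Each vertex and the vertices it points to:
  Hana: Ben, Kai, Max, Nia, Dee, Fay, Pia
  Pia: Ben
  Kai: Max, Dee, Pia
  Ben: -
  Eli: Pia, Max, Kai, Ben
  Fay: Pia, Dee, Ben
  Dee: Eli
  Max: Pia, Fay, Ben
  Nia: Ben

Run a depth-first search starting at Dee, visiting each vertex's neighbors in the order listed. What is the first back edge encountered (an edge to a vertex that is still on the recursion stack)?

DFS from Dee (visiting each vertex's neighbors in the order listed); mark gray on enter, black on exit:
Dee gray
  Eli gray
    Pia gray
      Ben gray
      Ben black
    Pia black
    Max gray
      Max→Pia: Pia black — skip
      Fay gray
        Fay→Pia: Pia black — skip
        Fay→Dee: Dee is gray → back edge
First back edge: Fay → Dee.

Fay->Dee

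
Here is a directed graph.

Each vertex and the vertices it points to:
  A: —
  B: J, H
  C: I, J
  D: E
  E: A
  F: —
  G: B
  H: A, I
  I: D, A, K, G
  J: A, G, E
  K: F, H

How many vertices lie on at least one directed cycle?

6

A vertex is on a directed cycle iff it belongs to a strongly connected component of size ≥ 2 (or has a self-loop).
The vertices on cycles are {B, G, H, I, J, K} — 6 in total.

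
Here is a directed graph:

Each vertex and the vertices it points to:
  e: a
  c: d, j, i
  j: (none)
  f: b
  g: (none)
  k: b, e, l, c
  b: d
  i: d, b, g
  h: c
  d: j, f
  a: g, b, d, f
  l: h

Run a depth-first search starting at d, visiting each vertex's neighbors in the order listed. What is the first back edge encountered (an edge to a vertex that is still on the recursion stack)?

b→d

DFS from d (visiting each vertex's neighbors in the order listed); mark gray on enter, black on exit:
d gray
  j gray
  j black
  f gray
    b gray
      b→d: d is gray → back edge
First back edge: b → d.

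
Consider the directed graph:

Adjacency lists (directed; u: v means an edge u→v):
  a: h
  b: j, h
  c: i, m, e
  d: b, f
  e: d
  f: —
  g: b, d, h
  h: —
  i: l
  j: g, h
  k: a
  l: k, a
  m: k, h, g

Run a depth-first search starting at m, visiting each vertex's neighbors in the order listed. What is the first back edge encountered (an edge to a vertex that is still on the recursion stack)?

j->g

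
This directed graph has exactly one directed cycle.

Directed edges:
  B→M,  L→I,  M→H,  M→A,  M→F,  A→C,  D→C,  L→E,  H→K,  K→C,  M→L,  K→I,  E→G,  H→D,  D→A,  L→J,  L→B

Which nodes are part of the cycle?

DFS with gray/black marking from M:
M gray
  L gray
    I gray
    I black
    E gray
      G gray
      G black
    E black
    J gray
    J black
    B gray
      B→M: M is gray → back edge
Back edge closes the cycle M → L → B → M; its vertices are {B, L, M}.

B, L, M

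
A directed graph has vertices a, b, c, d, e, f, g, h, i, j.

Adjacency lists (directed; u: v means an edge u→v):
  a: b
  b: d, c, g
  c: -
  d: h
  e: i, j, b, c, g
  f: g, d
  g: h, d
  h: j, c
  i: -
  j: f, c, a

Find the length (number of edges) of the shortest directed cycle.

4

For each vertex v, BFS finds the shortest path from v back to v.
The shortest such closed walk is j → f → d → h → j, length 4.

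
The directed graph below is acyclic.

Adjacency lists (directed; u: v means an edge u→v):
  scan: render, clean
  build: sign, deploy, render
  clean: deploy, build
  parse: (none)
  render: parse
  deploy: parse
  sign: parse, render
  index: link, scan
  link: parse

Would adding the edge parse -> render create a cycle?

Adding parse→render creates a cycle iff render can already reach parse.
Path from render: render → parse.
So render → … → parse → render is a cycle.

Yes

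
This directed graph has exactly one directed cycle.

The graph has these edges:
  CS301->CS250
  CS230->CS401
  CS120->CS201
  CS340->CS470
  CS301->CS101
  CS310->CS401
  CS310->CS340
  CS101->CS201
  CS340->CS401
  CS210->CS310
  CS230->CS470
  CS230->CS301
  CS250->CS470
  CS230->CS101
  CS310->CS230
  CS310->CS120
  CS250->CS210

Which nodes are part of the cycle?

DFS with gray/black marking from CS310:
CS310 gray
  CS230 gray
    CS470 gray
    CS470 black
    CS301 gray
      CS101 gray
        CS201 gray
        CS201 black
      CS101 black
      CS250 gray
        CS250→CS470: CS470 black — skip
        CS210 gray
          CS210→CS310: CS310 is gray → back edge
Back edge closes the cycle CS310 → CS230 → CS301 → CS250 → CS210 → CS310; its vertices are {CS210, CS230, CS250, CS301, CS310}.

CS210, CS230, CS250, CS301, CS310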